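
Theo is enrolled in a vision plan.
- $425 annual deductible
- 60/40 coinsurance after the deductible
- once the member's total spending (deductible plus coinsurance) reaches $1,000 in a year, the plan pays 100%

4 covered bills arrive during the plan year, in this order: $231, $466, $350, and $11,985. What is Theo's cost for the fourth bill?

Claim 1 — $231: entire amount goes to the deductible. Member owes $231 (running OOP $231).
Claim 2 — $466: $194 to deductible, leaving $272; coinsurance $272 × 40% = $108.80. Cost to member: $302.80. OOP to date $533.80.
Claim 3 — $350: 40% coinsurance on $350 = $140. Member owes $140 (running OOP $673.80).
Claim 4 — $11,985: deductible met; 40% of $11,985 = $4,794. That would push OOP to $5,467.80, over the $1,000 cap, so member pays $1,000 − $673.80 = $326.20.

$326.20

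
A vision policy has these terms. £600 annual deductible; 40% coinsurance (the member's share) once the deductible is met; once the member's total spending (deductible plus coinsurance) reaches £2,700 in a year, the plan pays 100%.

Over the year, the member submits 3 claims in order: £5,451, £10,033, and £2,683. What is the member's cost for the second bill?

Bill 1, £5,451: £600 to deductible, leaving £4,851; coinsurance £4,851 × 40% = £1,940.40. Member owes £2,540.40 (running OOP £2,540.40).
Bill 2, £10,033: 40% coinsurance on £10,033 = £4,013.20. That would push OOP to £6,553.60, over the £2,700 cap, so member pays £2,700 − £2,540.40 = £159.60.

£159.60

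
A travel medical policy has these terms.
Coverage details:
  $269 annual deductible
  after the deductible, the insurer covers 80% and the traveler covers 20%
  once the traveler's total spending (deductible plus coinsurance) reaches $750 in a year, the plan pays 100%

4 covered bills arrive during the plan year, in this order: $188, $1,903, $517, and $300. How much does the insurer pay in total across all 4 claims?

#1 ($188): entire amount goes to the deductible. Traveler pays $188; OOP now $188. Plan pays $188 − $188 = $0.
#2 ($1,903): $81 finishes the deductible; $1,822 goes to coinsurance; traveler's 20% is $364.40. Cost to traveler: $445.40. OOP to date $633.40. Plan pays $1,903 − $445.40 = $1,457.60.
#3 ($517): 20% coinsurance on $517 = $103.40. Cost to traveler: $103.40. OOP to date $736.80. Insurer: $517 − $103.40 = $413.60.
#4 ($300): deductible met; 20% of $300 = $60. Adding that to $736.80 gives $796.80, past the $750 cap; traveler pays only $750 − $736.80 = $13.20. Plan pays $300 − $13.20 = $286.80.
Insurer total = bills − traveler's total = $2,908 − $750 = $2,158.

$2,158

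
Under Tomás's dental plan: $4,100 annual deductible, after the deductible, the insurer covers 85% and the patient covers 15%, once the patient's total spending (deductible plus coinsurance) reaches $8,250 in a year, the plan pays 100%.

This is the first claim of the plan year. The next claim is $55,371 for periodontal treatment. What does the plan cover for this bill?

$47,121

Deductible not yet touched, so the first $4,100 of the bill goes to the deductible.
After the $4,100 deductible portion, $55,371 − $4,100 = $51,271 is subject to coinsurance.
Coinsurance: $51,271 × 15% = $7,690.65.
So the patient owes $4,100 + $7,690.65 = $11,790.65 before any cap.
That would bring total out-of-pocket to $11,790.65, past the $8,250 cap. The patient is capped at $8,250 − $0 = $8,250 on this claim.
Insurer pays the balance: $55,371 − $8,250 = $47,121.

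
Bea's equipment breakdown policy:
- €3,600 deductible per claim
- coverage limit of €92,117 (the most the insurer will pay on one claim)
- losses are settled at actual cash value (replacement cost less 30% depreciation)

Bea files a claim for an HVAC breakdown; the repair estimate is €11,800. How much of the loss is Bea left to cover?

€7,140

Depreciate 30%: the covered value is €11,800 × 0.7 = €8,260.
Subtract the deductible: €8,260 − €3,600 = €4,660.
€4,660 ≤ €92,117, so the limit doesn't bind; insurer pays €4,660.
Out of pocket: €11,800 − €4,660 = €7,140.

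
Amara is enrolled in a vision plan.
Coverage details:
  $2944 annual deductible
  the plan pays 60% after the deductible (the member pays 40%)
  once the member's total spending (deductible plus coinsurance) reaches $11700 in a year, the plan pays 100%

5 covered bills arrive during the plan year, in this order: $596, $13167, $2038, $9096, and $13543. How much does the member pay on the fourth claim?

$3613.20

Claim 1 ($596): entire amount goes to the deductible. Cost to member: $596. OOP to date $596.
Claim 2 ($13167): deductible takes $2348, $10819 remains; member's 40% is $4327.60. Cost to member: $6675.60. OOP to date $7271.60.
Claim 3 ($2038): deductible already satisfied, so member's share is 40% × $2038 = $815.20. Cost to member: $815.20. OOP to date $8086.80.
Claim 4 ($9096): 40% coinsurance on $9096 = $3638.40. That would push OOP to $11725.20, over the $11700 cap, so member pays $11700 − $8086.80 = $3613.20.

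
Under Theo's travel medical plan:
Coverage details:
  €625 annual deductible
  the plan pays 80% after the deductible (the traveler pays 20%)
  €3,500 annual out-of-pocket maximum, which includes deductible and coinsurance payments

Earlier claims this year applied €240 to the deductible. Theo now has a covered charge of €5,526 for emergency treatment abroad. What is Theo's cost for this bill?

Remaining deductible: €625 − €240 = €385.
After the €385 deductible portion, €5,526 − €385 = €5,141 is subject to coinsurance.
Coinsurance: €5,141 × 20% = €1,028.20.
Traveler responsibility before any cap: €385 + €1,028.20 = €1,413.20.
Cumulative spending €240 + €1,413.20 = €1,653.20 stays under the €3,500 maximum.

€1,413.20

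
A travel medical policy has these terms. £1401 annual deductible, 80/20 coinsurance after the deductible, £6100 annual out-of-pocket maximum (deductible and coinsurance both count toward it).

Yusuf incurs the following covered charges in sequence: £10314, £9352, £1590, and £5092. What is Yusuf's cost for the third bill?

£318

#1 (£10314): deductible takes £1401, £8913 remains; 20% of £8913 = £1782.60. Traveler owes £3183.60 (running OOP £3183.60).
#2 (£9352): deductible met; 20% of £9352 = £1870.40. Cost to traveler: £1870.40. OOP to date £5054.
#3 (£1590): 20% coinsurance on £1590 = £318. Cost to traveler: £318. OOP to date £5372.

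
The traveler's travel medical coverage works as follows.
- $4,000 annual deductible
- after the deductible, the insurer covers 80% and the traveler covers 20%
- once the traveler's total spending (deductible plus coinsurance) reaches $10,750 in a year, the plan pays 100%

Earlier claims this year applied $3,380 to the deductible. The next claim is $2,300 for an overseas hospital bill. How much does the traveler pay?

Deductible still to meet: $4,000 − $3,380 = $620.
The remaining $1,680 (= $2,300 − $620) moves to coinsurance.
20% of $1,680 = $336 falls to the traveler.
That puts the traveler's cost at $620 + $336 = $956 before any cap.
Year-to-date out-of-pocket becomes $3,380 + $956 = $4,336, still under the $10,750 maximum, so no cap applies.

$956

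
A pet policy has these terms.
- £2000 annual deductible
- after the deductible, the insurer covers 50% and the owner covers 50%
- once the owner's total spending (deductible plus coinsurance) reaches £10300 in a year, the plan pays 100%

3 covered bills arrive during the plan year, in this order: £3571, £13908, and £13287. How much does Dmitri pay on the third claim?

£560.50

Claim 1 — £3571: £2000 to deductible, leaving £1571; owner's 50% is £785.50. Owner owes £2785.50 (running OOP £2785.50).
Claim 2 — £13908: deductible already satisfied, so owner's share is 50% × £13908 = £6954. Owner pays £6954; OOP now £9739.50.
Claim 3 — £13287: deductible already satisfied, so owner's share is 50% × £13287 = £6643.50. That would push OOP to £16383, over the £10300 cap, so owner pays £10300 − £9739.50 = £560.50.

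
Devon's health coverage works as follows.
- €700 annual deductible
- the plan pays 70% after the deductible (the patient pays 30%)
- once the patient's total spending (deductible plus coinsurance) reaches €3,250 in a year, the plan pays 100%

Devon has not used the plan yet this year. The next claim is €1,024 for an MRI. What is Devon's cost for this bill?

Deductible not yet touched, so the first €700 of the bill goes to the deductible.
After the €700 deductible portion, €1,024 − €700 = €324 is subject to coinsurance.
Coinsurance: €324 × 30% = €97.20.
So the patient owes €700 + €97.20 = €797.20 before any cap.
Year-to-date out-of-pocket becomes €0 + €797.20 = €797.20, still under the €3,250 maximum, so no cap applies.

€797.20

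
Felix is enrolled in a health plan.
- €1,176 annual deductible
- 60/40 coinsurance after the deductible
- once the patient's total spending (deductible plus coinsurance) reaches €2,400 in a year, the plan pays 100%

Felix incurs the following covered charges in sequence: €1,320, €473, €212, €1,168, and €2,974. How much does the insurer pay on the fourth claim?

Claim 1 (€1,320): €1,176 to deductible, leaving €144; patient's 40% is €57.60. Patient owes €1,233.60 (running OOP €1,233.60). Insurer: €1,320 − €1,233.60 = €86.40.
Claim 2 (€473): deductible already satisfied, so patient's share is 40% × €473 = €189.20. Patient pays €189.20; OOP now €1,422.80. Plan pays €473 − €189.20 = €283.80.
Claim 3 (€212): 40% coinsurance on €212 = €84.80. Patient owes €84.80 (running OOP €1,507.60). Plan pays €212 − €84.80 = €127.20.
Claim 4 (€1,168): 40% coinsurance on €1,168 = €467.20. Patient pays €467.20; OOP now €1,974.80. Insurer: €1,168 − €467.20 = €700.80.

€700.80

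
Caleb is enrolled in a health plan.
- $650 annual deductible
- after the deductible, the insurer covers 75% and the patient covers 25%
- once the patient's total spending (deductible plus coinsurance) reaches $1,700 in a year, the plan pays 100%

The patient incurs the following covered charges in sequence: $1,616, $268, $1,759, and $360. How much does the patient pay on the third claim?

Claim 1 — $1,616: deductible takes $650, $966 remains; patient's 25% is $241.50. Patient owes $891.50 (running OOP $891.50).
Claim 2 — $268: 25% coinsurance on $268 = $67. Cost to patient: $67. OOP to date $958.50.
Claim 3 — $1,759: 25% coinsurance on $1,759 = $439.75. Patient owes $439.75 (running OOP $1,398.25).

$439.75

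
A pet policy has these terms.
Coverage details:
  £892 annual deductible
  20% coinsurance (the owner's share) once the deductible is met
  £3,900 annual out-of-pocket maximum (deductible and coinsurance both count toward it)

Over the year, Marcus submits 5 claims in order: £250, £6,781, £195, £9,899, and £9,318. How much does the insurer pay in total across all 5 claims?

£22,543

Claim 1 — £250: entire amount goes to the deductible. Cost to owner: £250. OOP to date £250. Insurer: £250 − £250 = £0.
Claim 2 — £6,781: £642 finishes the deductible; £6,139 goes to coinsurance; owner's 20% is £1,227.80. Cost to owner: £1,869.80. OOP to date £2,119.80. Insurer: £6,781 − £1,869.80 = £4,911.20.
Claim 3 — £195: deductible met; 20% of £195 = £39. Owner owes £39 (running OOP £2,158.80). Plan pays £195 − £39 = £156.
Claim 4 — £9,899: deductible met; 20% of £9,899 = £1,979.80. OOP would hit £4,138.60 > £3,900, so the cap limits the owner to £3,900 − £2,158.80 = £1,741.20. Plan pays £9,899 − £1,741.20 = £8,157.80.
Claim 5 — £9,318: 20% coinsurance on £9,318 = £1,863.60. OOP would hit £5,763.60 > £3,900, so the cap limits the owner to £3,900 − £3,900 = £0. Plan pays £9,318 − £0 = £9,318.
Insurer total: £0 + £4,911.20 + £156 + £8,157.80 + £9,318 = £22,543.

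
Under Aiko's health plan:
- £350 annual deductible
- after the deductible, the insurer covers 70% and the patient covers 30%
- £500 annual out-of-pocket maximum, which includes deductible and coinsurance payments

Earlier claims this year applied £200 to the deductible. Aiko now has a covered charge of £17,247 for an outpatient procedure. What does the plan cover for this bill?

Deductible still to meet: £350 − £200 = £150.
The remaining £17,097 (= £17,247 − £150) moves to coinsurance.
Coinsurance: £17,097 × 30% = £5,129.10.
So the patient owes £150 + £5,129.10 = £5,279.10 before any cap.
That would bring total out-of-pocket to £5,479.10, past the £500 cap. The patient is capped at £500 − £200 = £300 on this claim.
The plan picks up £17,247 − £300 = £16,947.

£16,947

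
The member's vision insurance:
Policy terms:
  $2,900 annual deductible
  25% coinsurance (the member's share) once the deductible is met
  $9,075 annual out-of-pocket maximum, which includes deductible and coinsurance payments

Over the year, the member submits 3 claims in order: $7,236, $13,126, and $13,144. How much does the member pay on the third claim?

Claim 1 — $7,236: $2,900 finishes the deductible; $4,336 goes to coinsurance; 25% of $4,336 = $1,084. Cost to member: $3,984. OOP to date $3,984.
Claim 2 — $13,126: 25% coinsurance on $13,126 = $3,281.50. Cost to member: $3,281.50. OOP to date $7,265.50.
Claim 3 — $13,144: deductible already satisfied, so member's share is 25% × $13,144 = $3,286. OOP would hit $10,551.50 > $9,075, so the cap limits the member to $9,075 − $7,265.50 = $1,809.50.

$1,809.50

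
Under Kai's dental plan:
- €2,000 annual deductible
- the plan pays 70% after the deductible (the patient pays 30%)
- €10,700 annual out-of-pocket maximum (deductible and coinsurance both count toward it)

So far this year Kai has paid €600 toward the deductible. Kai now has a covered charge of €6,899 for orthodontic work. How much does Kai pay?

€600 of the €2,000 deductible is already met, leaving €1,400.
The remaining €5,499 (= €6,899 − €1,400) moves to coinsurance.
Coinsurance: €5,499 × 30% = €1,649.70.
Patient responsibility before any cap: €1,400 + €1,649.70 = €3,049.70.
Total out-of-pocket so far would be €600 + €3,049.70 = €3,649.70, below the €10,700 cap — no reduction.

€3,049.70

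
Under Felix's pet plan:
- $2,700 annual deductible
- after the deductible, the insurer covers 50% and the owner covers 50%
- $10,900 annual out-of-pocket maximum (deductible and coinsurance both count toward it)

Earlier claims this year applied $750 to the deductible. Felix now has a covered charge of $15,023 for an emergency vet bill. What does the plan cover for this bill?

$750 of the $2,700 deductible is already met, leaving $1,950.
The remaining $13,073 (= $15,023 − $1,950) moves to coinsurance.
Owner's 50% share of $13,073 is $6,536.50.
So the owner owes $1,950 + $6,536.50 = $8,486.50 before any cap.
Year-to-date out-of-pocket becomes $750 + $8,486.50 = $9,236.50, still under the $10,900 maximum, so no cap applies.
The plan picks up $15,023 − $8,486.50 = $6,536.50.

$6,536.50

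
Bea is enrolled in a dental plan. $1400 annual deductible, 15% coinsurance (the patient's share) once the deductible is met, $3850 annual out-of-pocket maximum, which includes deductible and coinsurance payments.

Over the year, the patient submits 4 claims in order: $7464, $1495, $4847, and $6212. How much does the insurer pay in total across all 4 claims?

Bill 1, $7464: deductible takes $1400, $6064 remains; patient's 15% is $909.60. Patient owes $2309.60 (running OOP $2309.60). Insurer: $7464 − $2309.60 = $5154.40.
Bill 2, $1495: deductible already satisfied, so patient's share is 15% × $1495 = $224.25. Patient pays $224.25; OOP now $2533.85. Insurer: $1495 − $224.25 = $1270.75.
Bill 3, $4847: deductible already satisfied, so patient's share is 15% × $4847 = $727.05. Patient owes $727.05 (running OOP $3260.90). Plan pays $4847 − $727.05 = $4119.95.
Bill 4, $6212: deductible already satisfied, so patient's share is 15% × $6212 = $931.80. OOP would hit $4192.70 > $3850, so the cap limits the patient to $3850 − $3260.90 = $589.10. Plan pays $6212 − $589.10 = $5622.90.
Insurer total = bills − patient's total = $20018 − $3850 = $16168.

$16168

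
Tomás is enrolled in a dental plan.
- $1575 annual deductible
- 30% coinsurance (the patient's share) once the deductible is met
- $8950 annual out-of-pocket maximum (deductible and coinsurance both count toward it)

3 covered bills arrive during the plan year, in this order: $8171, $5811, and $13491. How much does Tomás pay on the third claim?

$3652.90

Claim 1 ($8171): $1575 finishes the deductible; $6596 goes to coinsurance; patient's 30% is $1978.80. Patient pays $3553.80; OOP now $3553.80.
Claim 2 ($5811): deductible met; 30% of $5811 = $1743.30. Patient pays $1743.30; OOP now $5297.10.
Claim 3 ($13491): deductible already satisfied, so patient's share is 30% × $13491 = $4047.30. OOP would hit $9344.40 > $8950, so the cap limits the patient to $8950 − $5297.10 = $3652.90.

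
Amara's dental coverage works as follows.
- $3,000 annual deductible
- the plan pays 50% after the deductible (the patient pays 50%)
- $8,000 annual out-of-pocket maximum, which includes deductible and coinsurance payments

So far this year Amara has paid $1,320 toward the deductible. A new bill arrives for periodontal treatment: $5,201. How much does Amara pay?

$1,320 of the $3,000 deductible is already met, leaving $1,680.
That leaves $5,201 − $1,680 = $3,521 for coinsurance.
Coinsurance: $3,521 × 50% = $1,760.50.
Patient responsibility before any cap: $1,680 + $1,760.50 = $3,440.50.
Total out-of-pocket so far would be $1,320 + $3,440.50 = $4,760.50, below the $8,000 cap — no reduction.

$3,440.50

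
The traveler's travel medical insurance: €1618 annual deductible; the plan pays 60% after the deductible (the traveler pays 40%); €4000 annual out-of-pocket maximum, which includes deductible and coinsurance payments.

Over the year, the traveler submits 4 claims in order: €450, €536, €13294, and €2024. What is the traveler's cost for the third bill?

€3014

Claim 1 — €450: fully absorbed by the deductible. Cost to traveler: €450. OOP to date €450.
Claim 2 — €536: all of it applies to the deductible. Cost to traveler: €536. OOP to date €986.
Claim 3 — €13294: deductible takes €632, €12662 remains; coinsurance €12662 × 40% = €5064.80. Deductible plus coinsurance: €632 + €5064.80 = €5696.80. That would push OOP to €6682.80, over the €4000 cap, so traveler pays €4000 − €986 = €3014.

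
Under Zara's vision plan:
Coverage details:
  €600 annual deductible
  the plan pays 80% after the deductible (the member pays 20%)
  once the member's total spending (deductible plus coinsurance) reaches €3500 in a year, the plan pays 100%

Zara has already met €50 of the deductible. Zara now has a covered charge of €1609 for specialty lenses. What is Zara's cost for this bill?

Deductible still to meet: €600 − €50 = €550.
That leaves €1609 − €550 = €1059 for coinsurance.
Coinsurance: €1059 × 20% = €211.80.
So the member owes €550 + €211.80 = €761.80 before any cap.
Total out-of-pocket so far would be €50 + €761.80 = €811.80, below the €3500 cap — no reduction.

€761.80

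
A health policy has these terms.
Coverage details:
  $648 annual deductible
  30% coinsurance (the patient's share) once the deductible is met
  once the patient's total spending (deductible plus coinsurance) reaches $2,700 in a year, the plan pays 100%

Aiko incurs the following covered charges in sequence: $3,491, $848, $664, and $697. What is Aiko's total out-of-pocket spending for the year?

$2,163.60

Claim 1 — $3,491: deductible takes $648, $2,843 remains; patient's 30% is $852.90. Cost to patient: $1,500.90. OOP to date $1,500.90.
Claim 2 — $848: deductible already satisfied, so patient's share is 30% × $848 = $254.40. Patient owes $254.40 (running OOP $1,755.30).
Claim 3 — $664: 30% coinsurance on $664 = $199.20. Patient owes $199.20 (running OOP $1,954.50).
Claim 4 — $697: 30% coinsurance on $697 = $209.10. Patient owes $209.10 (running OOP $2,163.60).
Total paid by the patient: $1,500.90 + $254.40 + $199.20 + $209.10 = $2,163.60.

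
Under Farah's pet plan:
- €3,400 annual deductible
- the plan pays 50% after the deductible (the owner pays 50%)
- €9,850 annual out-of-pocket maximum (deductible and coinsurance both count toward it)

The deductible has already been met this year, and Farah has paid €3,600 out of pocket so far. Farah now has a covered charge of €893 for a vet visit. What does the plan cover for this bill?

€446.50

With the deductible met, the entire €893 is subject to coinsurance.
Owner's 50% share of €893 is €446.50.
Year-to-date out-of-pocket becomes €3,600 + €446.50 = €4,046.50, still under the €9,850 maximum, so no cap applies.
The insurer covers the remainder: €893 − €446.50 = €446.50.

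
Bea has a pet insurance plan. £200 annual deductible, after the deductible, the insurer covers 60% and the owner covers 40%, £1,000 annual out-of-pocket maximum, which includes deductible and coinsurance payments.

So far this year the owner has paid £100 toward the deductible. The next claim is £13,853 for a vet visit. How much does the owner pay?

Deductible still to meet: £200 − £100 = £100.
The remaining £13,753 (= £13,853 − £100) moves to coinsurance.
Coinsurance: £13,753 × 40% = £5,501.20.
Owner responsibility before any cap: £100 + £5,501.20 = £5,601.20.
Adding £5,601.20 to the £100 already spent would give £5,701.20, which exceeds the £1,000 cap; the owner pays just £1,000 − £100 = £900.

£900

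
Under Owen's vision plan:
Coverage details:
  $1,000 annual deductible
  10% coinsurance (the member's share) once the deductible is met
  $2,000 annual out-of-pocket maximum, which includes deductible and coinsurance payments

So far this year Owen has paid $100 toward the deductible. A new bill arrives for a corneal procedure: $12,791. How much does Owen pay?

Deductible still to meet: $1,000 − $100 = $900.
The remaining $11,891 (= $12,791 − $900) moves to coinsurance.
Coinsurance: $11,891 × 10% = $1,189.10.
Member responsibility before any cap: $900 + $1,189.10 = $2,089.10.
That would bring total out-of-pocket to $2,189.10, past the $2,000 cap. The member is capped at $2,000 − $100 = $1,900 on this claim.

$1,900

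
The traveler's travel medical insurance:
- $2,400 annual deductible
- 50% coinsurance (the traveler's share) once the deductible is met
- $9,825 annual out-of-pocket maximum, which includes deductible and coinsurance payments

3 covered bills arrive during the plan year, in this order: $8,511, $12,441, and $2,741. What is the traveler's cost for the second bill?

$4,369.50

#1 ($8,511): deductible takes $2,400, $6,111 remains; coinsurance $6,111 × 50% = $3,055.50. Traveler owes $5,455.50 (running OOP $5,455.50).
#2 ($12,441): 50% coinsurance on $12,441 = $6,220.50. OOP would hit $11,676 > $9,825, so the cap limits the traveler to $9,825 − $5,455.50 = $4,369.50.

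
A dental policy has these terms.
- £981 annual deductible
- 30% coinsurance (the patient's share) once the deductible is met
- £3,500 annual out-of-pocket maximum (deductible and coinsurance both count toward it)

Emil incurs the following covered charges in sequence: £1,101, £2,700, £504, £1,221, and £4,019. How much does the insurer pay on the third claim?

Claim 1 — £1,101: £981 to deductible, leaving £120; coinsurance £120 × 30% = £36. Cost to patient: £1,017. OOP to date £1,017. Insurer: £1,101 − £1,017 = £84.
Claim 2 — £2,700: deductible met; 30% of £2,700 = £810. Patient owes £810 (running OOP £1,827). Plan pays £2,700 − £810 = £1,890.
Claim 3 — £504: 30% coinsurance on £504 = £151.20. Cost to patient: £151.20. OOP to date £1,978.20. Plan pays £504 − £151.20 = £352.80.

£352.80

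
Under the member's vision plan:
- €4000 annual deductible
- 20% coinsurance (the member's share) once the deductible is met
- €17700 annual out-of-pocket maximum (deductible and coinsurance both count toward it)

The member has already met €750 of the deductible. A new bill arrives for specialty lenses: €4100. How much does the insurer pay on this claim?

€680

Deductible still to meet: €4000 − €750 = €3250.
After the €3250 deductible portion, €4100 − €3250 = €850 is subject to coinsurance.
20% of €850 = €170 falls to the member.
Member responsibility before any cap: €3250 + €170 = €3420.
Total out-of-pocket so far would be €750 + €3420 = €4170, below the €17700 cap — no reduction.
Insurer pays the balance: €4100 − €3420 = €680.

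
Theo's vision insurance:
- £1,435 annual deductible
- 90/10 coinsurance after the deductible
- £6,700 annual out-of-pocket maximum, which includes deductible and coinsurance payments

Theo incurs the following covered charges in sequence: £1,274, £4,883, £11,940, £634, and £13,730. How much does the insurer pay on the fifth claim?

Claim 1 — £1,274: all of it applies to the deductible. Member pays £1,274; OOP now £1,274. Plan pays £1,274 − £1,274 = £0.
Claim 2 — £4,883: £161 finishes the deductible; £4,722 goes to coinsurance; member's 10% is £472.20. Cost to member: £633.20. OOP to date £1,907.20. Plan pays £4,883 − £633.20 = £4,249.80.
Claim 3 — £11,940: deductible met; 10% of £11,940 = £1,194. Member pays £1,194; OOP now £3,101.20. Insurer: £11,940 − £1,194 = £10,746.
Claim 4 — £634: deductible already satisfied, so member's share is 10% × £634 = £63.40. Member pays £63.40; OOP now £3,164.60. Plan pays £634 − £63.40 = £570.60.
Claim 5 — £13,730: deductible already satisfied, so member's share is 10% × £13,730 = £1,373. Member owes £1,373 (running OOP £4,537.60). Plan pays £13,730 − £1,373 = £12,357.

£12,357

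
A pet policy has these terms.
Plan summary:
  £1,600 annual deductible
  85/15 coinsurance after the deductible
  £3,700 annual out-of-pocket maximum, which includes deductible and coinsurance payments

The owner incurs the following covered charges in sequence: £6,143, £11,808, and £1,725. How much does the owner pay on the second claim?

Claim 1 (£6,143): deductible takes £1,600, £4,543 remains; 15% of £4,543 = £681.45. Owner pays £2,281.45; OOP now £2,281.45.
Claim 2 (£11,808): 15% coinsurance on £11,808 = £1,771.20. That would push OOP to £4,052.65, over the £3,700 cap, so owner pays £3,700 − £2,281.45 = £1,418.55.

£1,418.55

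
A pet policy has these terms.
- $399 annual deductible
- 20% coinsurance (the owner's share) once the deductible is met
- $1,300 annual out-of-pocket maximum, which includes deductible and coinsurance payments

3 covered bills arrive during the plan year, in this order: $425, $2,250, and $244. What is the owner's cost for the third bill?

$48.80

Claim 1 ($425): $399 finishes the deductible; $26 goes to coinsurance; 20% of $26 = $5.20. Cost to owner: $404.20. OOP to date $404.20.
Claim 2 ($2,250): deductible met; 20% of $2,250 = $450. Cost to owner: $450. OOP to date $854.20.
Claim 3 ($244): deductible met; 20% of $244 = $48.80. Owner pays $48.80; OOP now $903.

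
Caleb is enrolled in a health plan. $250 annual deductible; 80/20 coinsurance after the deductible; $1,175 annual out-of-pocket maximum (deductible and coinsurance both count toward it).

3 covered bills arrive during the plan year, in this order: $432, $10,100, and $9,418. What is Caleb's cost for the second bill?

Claim 1 — $432: $250 to deductible, leaving $182; 20% of $182 = $36.40. Patient pays $286.40; OOP now $286.40.
Claim 2 — $10,100: deductible already satisfied, so patient's share is 20% × $10,100 = $2,020. That would push OOP to $2,306.40, over the $1,175 cap, so patient pays $1,175 − $286.40 = $888.60.

$888.60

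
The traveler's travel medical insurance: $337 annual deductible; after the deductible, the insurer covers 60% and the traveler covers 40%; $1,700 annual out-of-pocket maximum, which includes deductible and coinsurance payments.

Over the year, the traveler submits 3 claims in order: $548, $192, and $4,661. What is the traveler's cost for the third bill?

#1 ($548): deductible takes $337, $211 remains; coinsurance $211 × 40% = $84.40. Cost to traveler: $421.40. OOP to date $421.40.
#2 ($192): 40% coinsurance on $192 = $76.80. Cost to traveler: $76.80. OOP to date $498.20.
#3 ($4,661): deductible already satisfied, so traveler's share is 40% × $4,661 = $1,864.40. OOP would hit $2,362.60 > $1,700, so the cap limits the traveler to $1,700 − $498.20 = $1,201.80.

$1,201.80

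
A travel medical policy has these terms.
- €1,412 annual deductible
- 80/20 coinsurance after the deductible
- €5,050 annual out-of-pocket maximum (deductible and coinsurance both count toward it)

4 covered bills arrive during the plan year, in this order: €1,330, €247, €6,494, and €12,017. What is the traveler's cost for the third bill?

€1,298.80

Bill 1, €1,330: all of it applies to the deductible. Cost to traveler: €1,330. OOP to date €1,330.
Bill 2, €247: €82 to deductible, leaving €165; 20% of €165 = €33. Cost to traveler: €115. OOP to date €1,445.
Bill 3, €6,494: deductible met; 20% of €6,494 = €1,298.80. Traveler owes €1,298.80 (running OOP €2,743.80).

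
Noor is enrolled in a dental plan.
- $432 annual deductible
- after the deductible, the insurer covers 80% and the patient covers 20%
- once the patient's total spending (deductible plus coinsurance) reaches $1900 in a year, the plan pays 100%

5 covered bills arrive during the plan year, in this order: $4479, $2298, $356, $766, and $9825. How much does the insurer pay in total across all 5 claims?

Claim 1 — $4479: deductible takes $432, $4047 remains; patient's 20% is $809.40. Patient pays $1241.40; OOP now $1241.40. Insurer: $4479 − $1241.40 = $3237.60.
Claim 2 — $2298: 20% coinsurance on $2298 = $459.60. Patient owes $459.60 (running OOP $1701). Plan pays $2298 − $459.60 = $1838.40.
Claim 3 — $356: deductible met; 20% of $356 = $71.20. Patient owes $71.20 (running OOP $1772.20). Insurer: $356 − $71.20 = $284.80.
Claim 4 — $766: 20% coinsurance on $766 = $153.20. Adding that to $1772.20 gives $1925.40, past the $1900 cap; patient pays only $1900 − $1772.20 = $127.80. Insurer: $766 − $127.80 = $638.20.
Claim 5 — $9825: 20% coinsurance on $9825 = $1965. That would push OOP to $3865, over the $1900 cap, so patient pays $1900 − $1900 = $0. Insurer: $9825 − $0 = $9825.
Insurer total = bills − patient's total = $17724 − $1900 = $15824.

$15824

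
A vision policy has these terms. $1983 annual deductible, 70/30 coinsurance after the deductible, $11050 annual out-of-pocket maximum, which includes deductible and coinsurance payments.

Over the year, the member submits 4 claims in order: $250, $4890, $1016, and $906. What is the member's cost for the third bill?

Claim 1 ($250): all of it applies to the deductible. Member owes $250 (running OOP $250).
Claim 2 ($4890): $1733 to deductible, leaving $3157; 30% of $3157 = $947.10. Member owes $2680.10 (running OOP $2930.10).
Claim 3 ($1016): 30% coinsurance on $1016 = $304.80. Member pays $304.80; OOP now $3234.90.

$304.80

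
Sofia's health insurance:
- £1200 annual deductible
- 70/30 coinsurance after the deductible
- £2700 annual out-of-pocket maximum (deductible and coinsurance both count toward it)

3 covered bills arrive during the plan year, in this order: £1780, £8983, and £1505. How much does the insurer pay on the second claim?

Bill 1, £1780: £1200 finishes the deductible; £580 goes to coinsurance; patient's 30% is £174. Patient pays £1374; OOP now £1374. Plan pays £1780 − £1374 = £406.
Bill 2, £8983: deductible met; 30% of £8983 = £2694.90. That would push OOP to £4068.90, over the £2700 cap, so patient pays £2700 − £1374 = £1326. Insurer: £8983 − £1326 = £7657.

£7657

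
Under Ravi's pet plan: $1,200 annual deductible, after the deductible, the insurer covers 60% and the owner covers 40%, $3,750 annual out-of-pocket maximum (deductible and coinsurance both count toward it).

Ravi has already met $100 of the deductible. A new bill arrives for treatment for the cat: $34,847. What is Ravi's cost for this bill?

$3,650

Deductible still to meet: $1,200 − $100 = $1,100.
The remaining $33,747 (= $34,847 − $1,100) moves to coinsurance.
Owner's 40% share of $33,747 is $13,498.80.
Owner responsibility before any cap: $1,100 + $13,498.80 = $14,598.80.
That would bring total out-of-pocket to $14,698.80, past the $3,750 cap. The owner is capped at $3,750 − $100 = $3,650 on this claim.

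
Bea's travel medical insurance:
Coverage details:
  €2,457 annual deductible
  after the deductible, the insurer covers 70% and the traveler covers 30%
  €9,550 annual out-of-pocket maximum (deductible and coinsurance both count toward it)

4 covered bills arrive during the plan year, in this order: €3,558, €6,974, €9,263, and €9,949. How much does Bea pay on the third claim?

€2,778.90

Bill 1, €3,558: €2,457 finishes the deductible; €1,101 goes to coinsurance; coinsurance €1,101 × 30% = €330.30. Cost to traveler: €2,787.30. OOP to date €2,787.30.
Bill 2, €6,974: deductible already satisfied, so traveler's share is 30% × €6,974 = €2,092.20. Traveler owes €2,092.20 (running OOP €4,879.50).
Bill 3, €9,263: deductible already satisfied, so traveler's share is 30% × €9,263 = €2,778.90. Traveler pays €2,778.90; OOP now €7,658.40.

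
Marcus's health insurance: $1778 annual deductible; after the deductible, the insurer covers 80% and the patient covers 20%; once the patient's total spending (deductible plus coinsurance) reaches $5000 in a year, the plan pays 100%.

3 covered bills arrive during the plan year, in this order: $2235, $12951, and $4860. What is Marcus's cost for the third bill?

$540.40

Claim 1 ($2235): $1778 to deductible, leaving $457; patient's 20% is $91.40. Cost to patient: $1869.40. OOP to date $1869.40.
Claim 2 ($12951): deductible already satisfied, so patient's share is 20% × $12951 = $2590.20. Patient pays $2590.20; OOP now $4459.60.
Claim 3 ($4860): deductible already satisfied, so patient's share is 20% × $4860 = $972. That would push OOP to $5431.60, over the $5000 cap, so patient pays $5000 − $4459.60 = $540.40.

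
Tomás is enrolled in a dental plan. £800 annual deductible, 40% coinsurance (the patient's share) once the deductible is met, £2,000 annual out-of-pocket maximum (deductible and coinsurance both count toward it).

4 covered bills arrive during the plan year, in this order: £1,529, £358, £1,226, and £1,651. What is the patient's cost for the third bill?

Bill 1, £1,529: £800 finishes the deductible; £729 goes to coinsurance; patient's 40% is £291.60. Cost to patient: £1,091.60. OOP to date £1,091.60.
Bill 2, £358: 40% coinsurance on £358 = £143.20. Patient owes £143.20 (running OOP £1,234.80).
Bill 3, £1,226: 40% coinsurance on £1,226 = £490.40. Patient owes £490.40 (running OOP £1,725.20).

£490.40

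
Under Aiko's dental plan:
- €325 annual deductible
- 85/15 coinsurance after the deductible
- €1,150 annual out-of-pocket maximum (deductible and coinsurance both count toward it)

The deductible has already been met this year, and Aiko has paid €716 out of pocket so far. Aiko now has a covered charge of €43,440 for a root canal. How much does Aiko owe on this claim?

€434

The deductible is already satisfied, so the full bill goes to coinsurance.
Patient's 15% share of €43,440 is €6,516.
Adding €6,516 to the €716 already spent would give €7,232, which exceeds the €1,150 cap; the patient pays just €1,150 − €716 = €434.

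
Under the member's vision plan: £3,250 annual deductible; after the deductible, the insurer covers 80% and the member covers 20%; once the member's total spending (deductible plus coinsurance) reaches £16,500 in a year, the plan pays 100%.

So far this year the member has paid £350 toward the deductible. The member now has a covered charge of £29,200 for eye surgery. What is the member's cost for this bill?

£8,160

£350 of the £3,250 deductible is already met, leaving £2,900.
That leaves £29,200 − £2,900 = £26,300 for coinsurance.
Coinsurance: £26,300 × 20% = £5,260.
That puts the member's cost at £2,900 + £5,260 = £8,160 before any cap.
Total out-of-pocket so far would be £350 + £8,160 = £8,510, below the £16,500 cap — no reduction.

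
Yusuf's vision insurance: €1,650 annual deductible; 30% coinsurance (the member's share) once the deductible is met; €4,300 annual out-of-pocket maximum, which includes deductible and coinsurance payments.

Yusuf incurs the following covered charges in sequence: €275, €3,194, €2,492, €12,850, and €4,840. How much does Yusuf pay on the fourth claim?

€1,356.70

Bill 1, €275: all of it applies to the deductible. Member pays €275; OOP now €275.
Bill 2, €3,194: €1,375 finishes the deductible; €1,819 goes to coinsurance; 30% of €1,819 = €545.70. Member owes €1,920.70 (running OOP €2,195.70).
Bill 3, €2,492: 30% coinsurance on €2,492 = €747.60. Cost to member: €747.60. OOP to date €2,943.30.
Bill 4, €12,850: deductible already satisfied, so member's share is 30% × €12,850 = €3,855. That would push OOP to €6,798.30, over the €4,300 cap, so member pays €4,300 − €2,943.30 = €1,356.70.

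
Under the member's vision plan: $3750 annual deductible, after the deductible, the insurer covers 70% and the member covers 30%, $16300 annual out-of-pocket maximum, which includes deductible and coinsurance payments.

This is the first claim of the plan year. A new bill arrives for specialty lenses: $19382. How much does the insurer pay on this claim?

The full $3750 deductible is still open; $3750 of this bill applies to it.
That leaves $19382 − $3750 = $15632 for coinsurance.
Coinsurance: $15632 × 30% = $4689.60.
So the member owes $3750 + $4689.60 = $8439.60 before any cap.
Cumulative spending $0 + $8439.60 = $8439.60 stays under the $16300 maximum.
The plan picks up $19382 − $8439.60 = $10942.40.

$10942.40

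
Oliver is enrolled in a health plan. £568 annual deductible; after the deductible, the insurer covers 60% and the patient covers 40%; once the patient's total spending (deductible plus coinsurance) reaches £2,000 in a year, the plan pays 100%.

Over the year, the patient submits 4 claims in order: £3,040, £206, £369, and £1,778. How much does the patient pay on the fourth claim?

£213.20

Claim 1 (£3,040): deductible takes £568, £2,472 remains; patient's 40% is £988.80. Patient pays £1,556.80; OOP now £1,556.80.
Claim 2 (£206): deductible already satisfied, so patient's share is 40% × £206 = £82.40. Patient owes £82.40 (running OOP £1,639.20).
Claim 3 (£369): deductible already satisfied, so patient's share is 40% × £369 = £147.60. Patient owes £147.60 (running OOP £1,786.80).
Claim 4 (£1,778): 40% coinsurance on £1,778 = £711.20. OOP would hit £2,498 > £2,000, so the cap limits the patient to £2,000 − £1,786.80 = £213.20.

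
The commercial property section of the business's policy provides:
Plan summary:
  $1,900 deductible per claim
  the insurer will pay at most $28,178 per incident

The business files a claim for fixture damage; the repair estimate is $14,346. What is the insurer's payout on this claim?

$12,446

Less the $1,900 deductible: $14,346 − $1,900 = $12,446.
$12,446 is within the $28,178 limit, so the insurer pays $12,446.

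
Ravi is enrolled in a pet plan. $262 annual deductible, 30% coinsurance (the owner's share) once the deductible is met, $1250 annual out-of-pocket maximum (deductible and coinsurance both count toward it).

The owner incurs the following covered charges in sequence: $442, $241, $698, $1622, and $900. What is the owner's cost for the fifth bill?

#1 ($442): $262 to deductible, leaving $180; owner's 30% is $54. Cost to owner: $316. OOP to date $316.
#2 ($241): deductible already satisfied, so owner's share is 30% × $241 = $72.30. Cost to owner: $72.30. OOP to date $388.30.
#3 ($698): deductible already satisfied, so owner's share is 30% × $698 = $209.40. Owner owes $209.40 (running OOP $597.70).
#4 ($1622): deductible already satisfied, so owner's share is 30% × $1622 = $486.60. Owner pays $486.60; OOP now $1084.30.
#5 ($900): deductible already satisfied, so owner's share is 30% × $900 = $270. OOP would hit $1354.30 > $1250, so the cap limits the owner to $1250 − $1084.30 = $165.70.

$165.70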